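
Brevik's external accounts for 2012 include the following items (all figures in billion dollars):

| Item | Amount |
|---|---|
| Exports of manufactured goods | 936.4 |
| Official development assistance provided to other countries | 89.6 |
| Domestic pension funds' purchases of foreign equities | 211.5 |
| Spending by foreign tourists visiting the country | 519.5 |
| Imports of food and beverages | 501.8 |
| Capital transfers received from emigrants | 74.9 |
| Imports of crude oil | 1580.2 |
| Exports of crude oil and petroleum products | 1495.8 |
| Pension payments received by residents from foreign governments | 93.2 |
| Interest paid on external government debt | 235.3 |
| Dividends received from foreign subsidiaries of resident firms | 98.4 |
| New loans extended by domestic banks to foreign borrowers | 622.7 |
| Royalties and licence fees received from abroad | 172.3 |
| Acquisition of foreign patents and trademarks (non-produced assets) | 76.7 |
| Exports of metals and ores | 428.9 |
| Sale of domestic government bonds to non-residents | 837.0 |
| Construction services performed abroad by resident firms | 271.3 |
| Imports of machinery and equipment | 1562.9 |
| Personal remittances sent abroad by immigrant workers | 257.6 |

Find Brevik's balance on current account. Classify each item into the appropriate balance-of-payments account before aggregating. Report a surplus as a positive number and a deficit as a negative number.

-211.6

Goods: -501.8 + 936.4 + 428.9 + 1495.8 - 1562.9 - 1580.2 = -783.8
Services: 172.3 + 271.3 + 519.5 = 963.1
Primary income: -235.3 + 98.4 = -136.9
Secondary income: -89.6 - 257.6 + 93.2 = -254.0
Current account = (-783.8) + 963.1 + (-136.9) + (-254.0) = -211.6
(Excluded from the current account — financial account: domestic pension funds' purchases of foreign equities 211.5, new loans extended by domestic banks to foreign borrowers 622.7, sale of domestic government bonds to non-residents 837.0; capital account: capital transfers received from emigrants 74.9, acquisition of foreign patents and trademarks (non-produced assets) 76.7.)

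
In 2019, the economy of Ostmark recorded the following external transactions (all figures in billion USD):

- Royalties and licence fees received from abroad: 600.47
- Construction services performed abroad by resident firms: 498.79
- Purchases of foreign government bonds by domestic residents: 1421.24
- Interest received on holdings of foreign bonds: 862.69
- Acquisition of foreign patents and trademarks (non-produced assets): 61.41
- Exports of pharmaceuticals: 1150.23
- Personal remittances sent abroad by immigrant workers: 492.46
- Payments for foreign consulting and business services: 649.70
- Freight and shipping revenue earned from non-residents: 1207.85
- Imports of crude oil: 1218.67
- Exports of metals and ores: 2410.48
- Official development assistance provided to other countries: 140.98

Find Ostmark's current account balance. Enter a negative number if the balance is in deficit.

Goods: 2410.48 + 1150.23 - 1218.67 = 2342.04
Services: 498.79 + 600.47 + 1207.85 - 649.70 = 1657.41
Primary income: 862.69
Secondary income: -492.46 - 140.98 = -633.44
Current account = 2342.04 + 1657.41 + 862.69 + (-633.44) = 4228.70
(Excluded from the current account — financial account: purchases of foreign government bonds by domestic residents 1421.24; capital account: acquisition of foreign patents and trademarks (non-produced assets) 61.41.)

4228.70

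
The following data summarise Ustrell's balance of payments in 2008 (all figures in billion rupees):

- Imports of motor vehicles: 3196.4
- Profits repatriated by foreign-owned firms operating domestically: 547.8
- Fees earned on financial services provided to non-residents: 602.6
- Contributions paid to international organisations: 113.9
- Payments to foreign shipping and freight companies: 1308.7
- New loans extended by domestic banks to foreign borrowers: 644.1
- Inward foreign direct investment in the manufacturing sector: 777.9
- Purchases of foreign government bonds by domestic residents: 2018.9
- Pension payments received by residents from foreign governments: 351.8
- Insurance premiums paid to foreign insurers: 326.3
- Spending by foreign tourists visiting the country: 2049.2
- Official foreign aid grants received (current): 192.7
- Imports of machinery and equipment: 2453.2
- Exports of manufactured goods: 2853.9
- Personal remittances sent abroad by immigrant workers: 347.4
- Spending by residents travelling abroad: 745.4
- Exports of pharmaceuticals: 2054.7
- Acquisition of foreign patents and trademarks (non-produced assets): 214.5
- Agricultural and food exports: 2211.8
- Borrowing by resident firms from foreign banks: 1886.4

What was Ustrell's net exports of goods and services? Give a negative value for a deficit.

Goods: 2211.8 + 2054.7 - 3196.4 - 2453.2 + 2853.9 = 1470.8
Services: -326.3 - 1308.7 + 602.6 - 745.4 + 2049.2 = 271.4
Trade balance = 1470.8 + 271.4 = 1742.2
(Excluded from the trade balance — primary income: profits repatriated by foreign-owned firms operating domestically 547.8; secondary income: contributions paid to international organisations 113.9, pension payments received by residents from foreign governments 351.8, official foreign aid grants received (current) 192.7, personal remittances sent abroad by immigrant workers 347.4; financial account: new loans extended by domestic banks to foreign borrowers 644.1, inward foreign direct investment in the manufacturing sector 777.9, purchases of foreign government bonds by domestic residents 2018.9, borrowing by resident firms from foreign banks 1886.4; capital account: acquisition of foreign patents and trademarks (non-produced assets) 214.5.)

1742.2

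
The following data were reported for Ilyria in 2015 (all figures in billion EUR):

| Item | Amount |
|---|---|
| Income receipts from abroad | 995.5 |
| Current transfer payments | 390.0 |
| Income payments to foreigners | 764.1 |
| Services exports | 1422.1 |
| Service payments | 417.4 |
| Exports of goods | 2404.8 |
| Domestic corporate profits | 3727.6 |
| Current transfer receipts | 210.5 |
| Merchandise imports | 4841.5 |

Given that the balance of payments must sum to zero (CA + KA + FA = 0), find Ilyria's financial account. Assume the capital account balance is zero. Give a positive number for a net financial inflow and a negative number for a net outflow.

1380.1

Goods balance = 2404.8 - 4841.5 = -2436.7
Services balance = 1422.1 - 417.4 = 1004.7
Trade balance (goods + services) = -2436.7 + 1004.7 = -1432.0
Net primary income = 995.5 - 764.1 = 231.4
Net secondary income = 210.5 - 390.0 = -179.5
Current account = -1432.0 + 231.4 + (-179.5) = -1380.1
Financial account = -(-1380.1) = 1380.1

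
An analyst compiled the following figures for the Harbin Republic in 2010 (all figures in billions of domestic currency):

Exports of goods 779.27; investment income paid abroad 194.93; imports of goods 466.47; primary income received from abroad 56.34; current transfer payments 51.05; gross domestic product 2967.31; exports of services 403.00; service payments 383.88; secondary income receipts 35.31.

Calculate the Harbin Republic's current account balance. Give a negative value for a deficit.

Goods balance = 779.27 - 466.47 = 312.80
Services balance = 403.00 - 383.88 = 19.12
Trade balance (goods + services) = 312.80 + 19.12 = 331.92
Net primary income = 56.34 - 194.93 = -138.59
Net secondary income = 35.31 - 51.05 = -15.74
Current account = 331.92 + (-138.59) + (-15.74) = 177.59

177.59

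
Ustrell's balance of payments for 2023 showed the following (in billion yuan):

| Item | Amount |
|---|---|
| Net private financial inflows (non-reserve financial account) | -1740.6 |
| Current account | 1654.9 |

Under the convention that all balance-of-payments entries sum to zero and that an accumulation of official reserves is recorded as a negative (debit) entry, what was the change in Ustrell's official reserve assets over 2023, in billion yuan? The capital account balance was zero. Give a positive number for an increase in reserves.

Official reserve transactions balance = -(1654.9 + (-1740.6)) = 85.7
An accumulation of reserves is recorded as a debit (negative entry), so the change in the stock of reserves is the negative of that balance.
Change in official reserves = -(85.7) = -85.7

-85.7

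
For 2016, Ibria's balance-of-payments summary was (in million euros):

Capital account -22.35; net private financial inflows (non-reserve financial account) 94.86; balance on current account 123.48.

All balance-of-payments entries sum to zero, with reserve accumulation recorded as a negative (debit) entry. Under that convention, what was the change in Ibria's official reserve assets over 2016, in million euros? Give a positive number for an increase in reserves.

195.99

Official reserve transactions balance = -(123.48 + (-22.35) + 94.86) = -195.99
An accumulation of reserves is recorded as a debit (negative entry), so the change in the stock of reserves is the negative of that balance.
Change in official reserves = -(-195.99) = 195.99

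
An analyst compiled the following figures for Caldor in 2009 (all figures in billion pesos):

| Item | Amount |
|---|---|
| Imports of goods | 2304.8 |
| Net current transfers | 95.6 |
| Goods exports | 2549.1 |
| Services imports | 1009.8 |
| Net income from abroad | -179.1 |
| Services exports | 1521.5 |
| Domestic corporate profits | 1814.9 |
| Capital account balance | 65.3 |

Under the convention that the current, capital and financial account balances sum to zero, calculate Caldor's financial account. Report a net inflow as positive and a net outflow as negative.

-737.8

Goods balance = 2549.1 - 2304.8 = 244.3
Services balance = 1521.5 - 1009.8 = 511.7
Trade balance (goods + services) = 244.3 + 511.7 = 756.0
Net primary income = -179.1
Net secondary income = 95.6
Current account = 756.0 + (-179.1) + 95.6 = 672.5
Financial account = -(672.5 + 65.3) = -737.8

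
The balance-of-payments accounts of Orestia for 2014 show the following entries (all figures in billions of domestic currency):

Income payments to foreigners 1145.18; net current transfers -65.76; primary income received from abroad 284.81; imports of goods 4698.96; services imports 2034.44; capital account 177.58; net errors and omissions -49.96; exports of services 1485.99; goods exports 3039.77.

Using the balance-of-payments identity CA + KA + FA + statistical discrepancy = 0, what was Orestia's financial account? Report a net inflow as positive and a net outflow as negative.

Goods balance = 3039.77 - 4698.96 = -1659.19
Services balance = 1485.99 - 2034.44 = -548.45
Trade balance (goods + services) = -1659.19 + (-548.45) = -2207.64
Net primary income = 284.81 - 1145.18 = -860.37
Net secondary income = -65.76
Current account = -2207.64 + (-860.37) + (-65.76) = -3133.77
Financial account = -(-3133.77 + 177.58 + (-49.96)) = 3006.15

3006.15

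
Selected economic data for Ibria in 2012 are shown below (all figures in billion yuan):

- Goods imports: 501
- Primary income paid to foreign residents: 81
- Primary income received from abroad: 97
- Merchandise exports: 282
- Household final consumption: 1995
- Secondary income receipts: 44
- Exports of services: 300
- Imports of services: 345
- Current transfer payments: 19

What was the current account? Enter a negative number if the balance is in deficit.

Goods balance = 282 - 501 = -219
Services balance = 300 - 345 = -45
Trade balance (goods + services) = -219 + (-45) = -264
Net primary income = 97 - 81 = 16
Net secondary income = 44 - 19 = 25
Current account = -264 + 16 + 25 = -223

-223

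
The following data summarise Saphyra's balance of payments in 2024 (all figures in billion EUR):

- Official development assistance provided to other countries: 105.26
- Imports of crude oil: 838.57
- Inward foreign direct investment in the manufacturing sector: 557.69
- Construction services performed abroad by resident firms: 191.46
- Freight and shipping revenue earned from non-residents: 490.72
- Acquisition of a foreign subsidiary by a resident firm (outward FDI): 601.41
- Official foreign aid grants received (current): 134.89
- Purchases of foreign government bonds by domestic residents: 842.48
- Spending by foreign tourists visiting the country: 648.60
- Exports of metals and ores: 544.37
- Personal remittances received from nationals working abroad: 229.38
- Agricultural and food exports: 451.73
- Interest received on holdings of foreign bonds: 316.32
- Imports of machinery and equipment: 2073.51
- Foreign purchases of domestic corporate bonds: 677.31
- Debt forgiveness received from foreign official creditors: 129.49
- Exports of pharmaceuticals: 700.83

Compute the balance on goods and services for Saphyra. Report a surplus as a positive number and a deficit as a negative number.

Goods: 544.37 + 451.73 - 2073.51 - 838.57 + 700.83 = -1215.15
Services: 191.46 + 648.60 + 490.72 = 1330.78
Trade balance = -1215.15 + 1330.78 = 115.63
(Excluded from the trade balance — secondary income: official development assistance provided to other countries 105.26, official foreign aid grants received (current) 134.89, personal remittances received from nationals working abroad 229.38; financial account: inward foreign direct investment in the manufacturing sector 557.69, acquisition of a foreign subsidiary by a resident firm (outward FDI) 601.41, purchases of foreign government bonds by domestic residents 842.48, foreign purchases of domestic corporate bonds 677.31; primary income: interest received on holdings of foreign bonds 316.32; capital account: debt forgiveness received from foreign official creditors 129.49.)

115.63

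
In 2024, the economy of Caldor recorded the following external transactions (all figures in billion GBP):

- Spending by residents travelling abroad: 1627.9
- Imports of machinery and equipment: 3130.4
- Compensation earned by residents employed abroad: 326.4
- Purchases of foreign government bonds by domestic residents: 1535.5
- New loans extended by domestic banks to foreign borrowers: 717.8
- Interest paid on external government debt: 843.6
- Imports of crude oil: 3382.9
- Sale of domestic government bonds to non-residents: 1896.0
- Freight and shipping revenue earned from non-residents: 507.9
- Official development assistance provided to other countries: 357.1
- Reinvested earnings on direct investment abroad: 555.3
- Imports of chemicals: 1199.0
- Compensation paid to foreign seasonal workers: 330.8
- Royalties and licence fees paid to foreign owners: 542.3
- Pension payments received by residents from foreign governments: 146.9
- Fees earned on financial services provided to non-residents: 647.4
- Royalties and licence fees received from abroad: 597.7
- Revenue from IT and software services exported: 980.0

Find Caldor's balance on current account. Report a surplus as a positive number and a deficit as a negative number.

-7652.4

Goods: -3130.4 - 1199.0 - 3382.9 = -7712.3
Services: -1627.9 + 980.0 + 647.4 + 507.9 - 542.3 + 597.7 = 562.8
Primary income: -843.6 + 326.4 + 555.3 - 330.8 = -292.7
Secondary income: 146.9 - 357.1 = -210.2
Current account = (-7712.3) + 562.8 + (-292.7) + (-210.2) = -7652.4
(Excluded from the current account — financial account: purchases of foreign government bonds by domestic residents 1535.5, new loans extended by domestic banks to foreign borrowers 717.8, sale of domestic government bonds to non-residents 1896.0.)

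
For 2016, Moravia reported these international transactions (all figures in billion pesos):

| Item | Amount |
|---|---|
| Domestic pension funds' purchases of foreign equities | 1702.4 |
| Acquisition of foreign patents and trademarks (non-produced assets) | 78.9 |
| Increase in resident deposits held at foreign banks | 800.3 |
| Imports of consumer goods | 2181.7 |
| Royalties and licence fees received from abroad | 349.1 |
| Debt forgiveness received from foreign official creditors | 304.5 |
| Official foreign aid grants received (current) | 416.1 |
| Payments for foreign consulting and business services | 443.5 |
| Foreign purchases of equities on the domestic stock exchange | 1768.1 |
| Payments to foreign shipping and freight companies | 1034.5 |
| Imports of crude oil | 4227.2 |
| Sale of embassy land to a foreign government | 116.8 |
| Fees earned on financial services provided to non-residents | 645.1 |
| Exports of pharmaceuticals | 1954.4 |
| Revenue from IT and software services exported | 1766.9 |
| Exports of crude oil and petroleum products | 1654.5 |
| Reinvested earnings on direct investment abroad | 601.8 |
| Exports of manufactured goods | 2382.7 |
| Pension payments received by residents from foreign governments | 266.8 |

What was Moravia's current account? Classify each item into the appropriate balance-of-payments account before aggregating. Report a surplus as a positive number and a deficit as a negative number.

2150.5

Goods: -4227.2 + 1654.5 - 2181.7 + 2382.7 + 1954.4 = -417.3
Services: -443.5 + 349.1 + 1766.9 + 645.1 - 1034.5 = 1283.1
Primary income: 601.8
Secondary income: 416.1 + 266.8 = 682.9
Current account = (-417.3) + 1283.1 + 601.8 + 682.9 = 2150.5
(Excluded from the current account — financial account: domestic pension funds' purchases of foreign equities 1702.4, increase in resident deposits held at foreign banks 800.3, foreign purchases of equities on the domestic stock exchange 1768.1; capital account: acquisition of foreign patents and trademarks (non-produced assets) 78.9, debt forgiveness received from foreign official creditors 304.5, sale of embassy land to a foreign government 116.8.)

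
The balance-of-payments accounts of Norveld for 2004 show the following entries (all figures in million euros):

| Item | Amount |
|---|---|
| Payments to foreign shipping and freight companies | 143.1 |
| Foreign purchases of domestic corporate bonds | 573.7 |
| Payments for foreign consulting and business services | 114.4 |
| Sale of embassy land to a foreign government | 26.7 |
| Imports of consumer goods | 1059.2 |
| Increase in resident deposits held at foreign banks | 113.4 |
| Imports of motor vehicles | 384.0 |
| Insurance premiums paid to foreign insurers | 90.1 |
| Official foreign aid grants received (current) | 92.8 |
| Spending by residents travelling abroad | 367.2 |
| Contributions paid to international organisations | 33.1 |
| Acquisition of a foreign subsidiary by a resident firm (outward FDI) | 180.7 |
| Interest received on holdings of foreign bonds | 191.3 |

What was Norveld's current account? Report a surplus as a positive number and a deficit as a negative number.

-1907.0

Goods: -1059.2 - 384.0 = -1443.2
Services: -90.1 - 367.2 - 143.1 - 114.4 = -714.8
Primary income: 191.3
Secondary income: 92.8 - 33.1 = 59.7
Current account = (-1443.2) + (-714.8) + 191.3 + 59.7 = -1907.0
(Excluded from the current account — financial account: foreign purchases of domestic corporate bonds 573.7, increase in resident deposits held at foreign banks 113.4, acquisition of a foreign subsidiary by a resident firm (outward FDI) 180.7; capital account: sale of embassy land to a foreign government 26.7.)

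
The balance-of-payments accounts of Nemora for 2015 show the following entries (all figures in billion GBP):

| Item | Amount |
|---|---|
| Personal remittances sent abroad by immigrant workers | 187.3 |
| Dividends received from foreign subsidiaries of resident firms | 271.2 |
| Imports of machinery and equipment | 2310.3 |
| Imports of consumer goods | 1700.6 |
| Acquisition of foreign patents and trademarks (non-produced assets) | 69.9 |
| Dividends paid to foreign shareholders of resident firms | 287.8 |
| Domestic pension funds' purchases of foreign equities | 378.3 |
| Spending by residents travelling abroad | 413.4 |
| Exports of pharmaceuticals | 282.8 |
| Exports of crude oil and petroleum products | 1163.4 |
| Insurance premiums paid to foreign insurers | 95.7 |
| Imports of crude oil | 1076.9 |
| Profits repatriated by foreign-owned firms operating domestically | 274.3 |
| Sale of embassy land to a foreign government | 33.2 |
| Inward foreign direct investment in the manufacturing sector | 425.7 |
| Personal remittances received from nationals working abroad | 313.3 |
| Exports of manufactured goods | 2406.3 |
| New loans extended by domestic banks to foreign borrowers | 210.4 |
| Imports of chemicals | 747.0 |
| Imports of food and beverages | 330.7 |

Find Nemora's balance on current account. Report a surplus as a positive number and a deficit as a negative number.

Goods: -2310.3 - 747.0 + 2406.3 - 1700.6 - 1076.9 + 282.8 + 1163.4 - 330.7 = -2313.0
Services: -413.4 - 95.7 = -509.1
Primary income: 271.2 - 274.3 - 287.8 = -290.9
Secondary income: -187.3 + 313.3 = 126.0
Current account = (-2313.0) + (-509.1) + (-290.9) + 126.0 = -2987.0
(Excluded from the current account — capital account: acquisition of foreign patents and trademarks (non-produced assets) 69.9, sale of embassy land to a foreign government 33.2; financial account: domestic pension funds' purchases of foreign equities 378.3, inward foreign direct investment in the manufacturing sector 425.7, new loans extended by domestic banks to foreign borrowers 210.4.)

-2987.0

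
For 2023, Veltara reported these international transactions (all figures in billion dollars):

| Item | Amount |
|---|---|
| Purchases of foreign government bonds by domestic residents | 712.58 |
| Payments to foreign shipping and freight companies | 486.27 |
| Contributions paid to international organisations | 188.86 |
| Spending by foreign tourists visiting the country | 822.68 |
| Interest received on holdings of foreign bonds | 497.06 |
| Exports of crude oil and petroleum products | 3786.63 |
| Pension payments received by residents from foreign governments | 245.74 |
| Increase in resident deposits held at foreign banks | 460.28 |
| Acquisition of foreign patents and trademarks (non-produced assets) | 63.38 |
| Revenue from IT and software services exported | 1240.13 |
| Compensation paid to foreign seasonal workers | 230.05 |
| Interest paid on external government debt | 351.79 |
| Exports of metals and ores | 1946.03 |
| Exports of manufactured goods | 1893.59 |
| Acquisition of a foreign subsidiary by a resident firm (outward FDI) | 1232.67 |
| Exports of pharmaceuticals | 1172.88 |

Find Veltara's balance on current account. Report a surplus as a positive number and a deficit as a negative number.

Goods: 1172.88 + 1893.59 + 1946.03 + 3786.63 = 8799.13
Services: 822.68 - 486.27 + 1240.13 = 1576.54
Primary income: 497.06 - 351.79 - 230.05 = -84.78
Secondary income: -188.86 + 245.74 = 56.88
Current account = 8799.13 + 1576.54 + (-84.78) + 56.88 = 10347.77
(Excluded from the current account — financial account: purchases of foreign government bonds by domestic residents 712.58, increase in resident deposits held at foreign banks 460.28, acquisition of a foreign subsidiary by a resident firm (outward FDI) 1232.67; capital account: acquisition of foreign patents and trademarks (non-produced assets) 63.38.)

10347.77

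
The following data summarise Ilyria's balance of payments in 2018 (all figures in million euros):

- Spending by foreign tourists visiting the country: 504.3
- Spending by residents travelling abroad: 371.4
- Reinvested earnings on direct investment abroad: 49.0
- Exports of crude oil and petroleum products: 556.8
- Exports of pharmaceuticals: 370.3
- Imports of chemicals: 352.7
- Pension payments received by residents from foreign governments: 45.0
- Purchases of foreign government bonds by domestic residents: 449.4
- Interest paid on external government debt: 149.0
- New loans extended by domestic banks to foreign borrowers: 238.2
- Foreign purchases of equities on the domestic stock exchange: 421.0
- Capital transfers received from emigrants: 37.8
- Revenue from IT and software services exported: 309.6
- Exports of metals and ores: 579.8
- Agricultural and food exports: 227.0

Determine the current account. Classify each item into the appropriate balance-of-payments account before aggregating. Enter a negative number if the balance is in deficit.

1768.7

Goods: 556.8 + 579.8 + 370.3 - 352.7 + 227.0 = 1381.2
Services: 504.3 + 309.6 - 371.4 = 442.5
Primary income: -149.0 + 49.0 = -100.0
Secondary income: 45.0
Current account = 1381.2 + 442.5 + (-100.0) + 45.0 = 1768.7
(Excluded from the current account — financial account: purchases of foreign government bonds by domestic residents 449.4, new loans extended by domestic banks to foreign borrowers 238.2, foreign purchases of equities on the domestic stock exchange 421.0; capital account: capital transfers received from emigrants 37.8.)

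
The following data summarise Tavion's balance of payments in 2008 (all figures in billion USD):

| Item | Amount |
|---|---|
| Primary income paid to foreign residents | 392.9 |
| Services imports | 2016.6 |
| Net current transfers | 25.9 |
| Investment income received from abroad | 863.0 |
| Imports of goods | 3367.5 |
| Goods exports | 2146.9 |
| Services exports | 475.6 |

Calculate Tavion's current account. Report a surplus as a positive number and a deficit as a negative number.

-2265.6

Goods balance = 2146.9 - 3367.5 = -1220.6
Services balance = 475.6 - 2016.6 = -1541.0
Trade balance (goods + services) = -1220.6 + (-1541.0) = -2761.6
Net primary income = 863.0 - 392.9 = 470.1
Net secondary income = 25.9
Current account = -2761.6 + 470.1 + 25.9 = -2265.6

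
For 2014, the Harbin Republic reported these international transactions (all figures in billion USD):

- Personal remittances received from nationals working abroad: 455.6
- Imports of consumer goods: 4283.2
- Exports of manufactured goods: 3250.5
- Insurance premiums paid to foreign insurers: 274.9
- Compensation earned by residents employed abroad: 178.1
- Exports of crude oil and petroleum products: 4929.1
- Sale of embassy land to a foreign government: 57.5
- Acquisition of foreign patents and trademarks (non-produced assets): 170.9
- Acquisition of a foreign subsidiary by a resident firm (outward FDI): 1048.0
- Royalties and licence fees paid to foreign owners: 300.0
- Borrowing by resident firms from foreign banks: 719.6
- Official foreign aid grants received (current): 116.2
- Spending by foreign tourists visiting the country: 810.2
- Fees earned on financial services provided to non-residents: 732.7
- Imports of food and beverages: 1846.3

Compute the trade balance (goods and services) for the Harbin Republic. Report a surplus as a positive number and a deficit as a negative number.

Goods: -1846.3 + 4929.1 - 4283.2 + 3250.5 = 2050.1
Services: -274.9 - 300.0 + 732.7 + 810.2 = 968.0
Trade balance = 2050.1 + 968.0 = 3018.1
(Excluded from the trade balance — secondary income: personal remittances received from nationals working abroad 455.6, official foreign aid grants received (current) 116.2; primary income: compensation earned by residents employed abroad 178.1; capital account: sale of embassy land to a foreign government 57.5, acquisition of foreign patents and trademarks (non-produced assets) 170.9; financial account: acquisition of a foreign subsidiary by a resident firm (outward FDI) 1048.0, borrowing by resident firms from foreign banks 719.6.)

3018.1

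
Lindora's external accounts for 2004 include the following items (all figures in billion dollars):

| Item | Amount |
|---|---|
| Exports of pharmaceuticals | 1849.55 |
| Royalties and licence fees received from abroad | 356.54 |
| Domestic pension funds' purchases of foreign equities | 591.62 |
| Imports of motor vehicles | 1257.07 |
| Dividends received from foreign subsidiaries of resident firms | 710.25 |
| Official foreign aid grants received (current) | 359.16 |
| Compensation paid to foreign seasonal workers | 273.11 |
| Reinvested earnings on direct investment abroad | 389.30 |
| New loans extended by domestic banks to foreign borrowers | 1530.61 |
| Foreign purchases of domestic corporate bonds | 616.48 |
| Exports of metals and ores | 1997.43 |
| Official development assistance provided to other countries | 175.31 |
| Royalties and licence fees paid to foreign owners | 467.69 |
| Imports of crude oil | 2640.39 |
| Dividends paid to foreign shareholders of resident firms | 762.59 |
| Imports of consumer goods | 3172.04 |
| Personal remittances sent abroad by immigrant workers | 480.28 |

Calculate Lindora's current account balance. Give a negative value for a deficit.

-3566.25

Goods: 1849.55 + 1997.43 - 2640.39 - 3172.04 - 1257.07 = -3222.52
Services: 356.54 - 467.69 = -111.15
Primary income: 389.30 + 710.25 - 762.59 - 273.11 = 63.85
Secondary income: -480.28 - 175.31 + 359.16 = -296.43
Current account = (-3222.52) + (-111.15) + 63.85 + (-296.43) = -3566.25
(Excluded from the current account — financial account: domestic pension funds' purchases of foreign equities 591.62, new loans extended by domestic banks to foreign borrowers 1530.61, foreign purchases of domestic corporate bonds 616.48.)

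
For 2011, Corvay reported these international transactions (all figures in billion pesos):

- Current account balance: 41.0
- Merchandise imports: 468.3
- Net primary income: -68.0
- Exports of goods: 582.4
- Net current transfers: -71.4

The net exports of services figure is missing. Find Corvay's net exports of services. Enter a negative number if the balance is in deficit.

66.3

Current account = goods balance + services balance + net primary income + net secondary income
Sum of the known components = -25.3
Net exports of services = CA - (known components) = 41.0 - (-25.3) = 66.3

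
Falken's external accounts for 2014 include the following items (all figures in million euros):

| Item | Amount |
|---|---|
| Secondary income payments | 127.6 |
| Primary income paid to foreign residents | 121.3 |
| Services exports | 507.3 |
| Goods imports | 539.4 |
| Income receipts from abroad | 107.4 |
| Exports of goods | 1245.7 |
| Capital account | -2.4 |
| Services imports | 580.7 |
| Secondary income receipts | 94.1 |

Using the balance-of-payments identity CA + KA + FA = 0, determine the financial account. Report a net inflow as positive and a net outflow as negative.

-583.1

Goods balance = 1245.7 - 539.4 = 706.3
Services balance = 507.3 - 580.7 = -73.4
Trade balance (goods + services) = 706.3 + (-73.4) = 632.9
Net primary income = 107.4 - 121.3 = -13.9
Net secondary income = 94.1 - 127.6 = -33.5
Current account = 632.9 + (-13.9) + (-33.5) = 585.5
Financial account = -(585.5 + (-2.4)) = -583.1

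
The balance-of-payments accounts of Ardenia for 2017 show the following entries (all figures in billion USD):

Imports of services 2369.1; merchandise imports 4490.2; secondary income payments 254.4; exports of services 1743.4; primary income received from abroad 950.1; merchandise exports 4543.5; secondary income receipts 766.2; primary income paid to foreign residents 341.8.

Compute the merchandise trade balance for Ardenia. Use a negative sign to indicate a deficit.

Goods balance = 4543.5 - 4490.2 = 53.3

53.3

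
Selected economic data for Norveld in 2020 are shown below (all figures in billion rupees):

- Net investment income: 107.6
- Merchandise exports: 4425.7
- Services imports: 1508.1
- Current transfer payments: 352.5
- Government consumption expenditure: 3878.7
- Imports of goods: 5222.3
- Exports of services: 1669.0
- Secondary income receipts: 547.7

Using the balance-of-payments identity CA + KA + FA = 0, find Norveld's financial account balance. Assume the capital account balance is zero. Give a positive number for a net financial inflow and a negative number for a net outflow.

332.9

Goods balance = 4425.7 - 5222.3 = -796.6
Services balance = 1669.0 - 1508.1 = 160.9
Trade balance (goods + services) = -796.6 + 160.9 = -635.7
Net primary income = 107.6
Net secondary income = 547.7 - 352.5 = 195.2
Current account = -635.7 + 107.6 + 195.2 = -332.9
Financial account = -(-332.9) = 332.9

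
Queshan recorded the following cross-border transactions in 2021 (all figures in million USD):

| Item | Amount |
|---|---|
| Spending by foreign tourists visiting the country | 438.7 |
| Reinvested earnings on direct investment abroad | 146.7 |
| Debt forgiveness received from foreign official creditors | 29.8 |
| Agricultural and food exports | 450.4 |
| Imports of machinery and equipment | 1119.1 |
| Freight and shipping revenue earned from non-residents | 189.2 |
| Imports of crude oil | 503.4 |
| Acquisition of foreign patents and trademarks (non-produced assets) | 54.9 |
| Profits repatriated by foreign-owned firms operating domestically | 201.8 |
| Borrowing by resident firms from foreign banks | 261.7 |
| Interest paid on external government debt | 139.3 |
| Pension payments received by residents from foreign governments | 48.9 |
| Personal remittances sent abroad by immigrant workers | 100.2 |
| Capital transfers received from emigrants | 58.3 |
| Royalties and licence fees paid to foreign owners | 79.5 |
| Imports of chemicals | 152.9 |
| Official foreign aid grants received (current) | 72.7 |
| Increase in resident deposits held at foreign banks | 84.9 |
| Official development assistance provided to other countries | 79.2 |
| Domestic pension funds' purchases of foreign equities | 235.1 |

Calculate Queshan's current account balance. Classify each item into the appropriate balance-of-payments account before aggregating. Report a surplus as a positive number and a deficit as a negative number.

Goods: 450.4 - 152.9 - 503.4 - 1119.1 = -1325.0
Services: 438.7 + 189.2 - 79.5 = 548.4
Primary income: -139.3 - 201.8 + 146.7 = -194.4
Secondary income: 72.7 - 100.2 - 79.2 + 48.9 = -57.8
Current account = (-1325.0) + 548.4 + (-194.4) + (-57.8) = -1028.8
(Excluded from the current account — capital account: debt forgiveness received from foreign official creditors 29.8, acquisition of foreign patents and trademarks (non-produced assets) 54.9, capital transfers received from emigrants 58.3; financial account: borrowing by resident firms from foreign banks 261.7, increase in resident deposits held at foreign banks 84.9, domestic pension funds' purchases of foreign equities 235.1.)

-1028.8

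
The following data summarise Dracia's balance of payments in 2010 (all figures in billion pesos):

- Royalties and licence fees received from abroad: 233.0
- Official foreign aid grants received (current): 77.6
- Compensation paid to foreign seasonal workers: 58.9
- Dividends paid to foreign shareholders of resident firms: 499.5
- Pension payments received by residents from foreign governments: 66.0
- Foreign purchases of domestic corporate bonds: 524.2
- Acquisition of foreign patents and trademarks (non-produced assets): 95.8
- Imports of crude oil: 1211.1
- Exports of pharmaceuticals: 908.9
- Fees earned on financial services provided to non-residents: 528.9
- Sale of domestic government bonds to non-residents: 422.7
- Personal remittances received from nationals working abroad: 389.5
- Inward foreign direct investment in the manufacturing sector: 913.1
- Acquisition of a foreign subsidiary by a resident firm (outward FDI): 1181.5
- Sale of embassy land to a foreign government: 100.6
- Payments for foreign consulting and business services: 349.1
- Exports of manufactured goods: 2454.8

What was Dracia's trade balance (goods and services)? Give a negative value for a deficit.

Goods: 908.9 + 2454.8 - 1211.1 = 2152.6
Services: -349.1 + 528.9 + 233.0 = 412.8
Trade balance = 2152.6 + 412.8 = 2565.4
(Excluded from the trade balance — secondary income: official foreign aid grants received (current) 77.6, pension payments received by residents from foreign governments 66.0, personal remittances received from nationals working abroad 389.5; primary income: compensation paid to foreign seasonal workers 58.9, dividends paid to foreign shareholders of resident firms 499.5; financial account: foreign purchases of domestic corporate bonds 524.2, sale of domestic government bonds to non-residents 422.7, inward foreign direct investment in the manufacturing sector 913.1, acquisition of a foreign subsidiary by a resident firm (outward FDI) 1181.5; capital account: acquisition of foreign patents and trademarks (non-produced assets) 95.8, sale of embassy land to a foreign government 100.6.)

2565.4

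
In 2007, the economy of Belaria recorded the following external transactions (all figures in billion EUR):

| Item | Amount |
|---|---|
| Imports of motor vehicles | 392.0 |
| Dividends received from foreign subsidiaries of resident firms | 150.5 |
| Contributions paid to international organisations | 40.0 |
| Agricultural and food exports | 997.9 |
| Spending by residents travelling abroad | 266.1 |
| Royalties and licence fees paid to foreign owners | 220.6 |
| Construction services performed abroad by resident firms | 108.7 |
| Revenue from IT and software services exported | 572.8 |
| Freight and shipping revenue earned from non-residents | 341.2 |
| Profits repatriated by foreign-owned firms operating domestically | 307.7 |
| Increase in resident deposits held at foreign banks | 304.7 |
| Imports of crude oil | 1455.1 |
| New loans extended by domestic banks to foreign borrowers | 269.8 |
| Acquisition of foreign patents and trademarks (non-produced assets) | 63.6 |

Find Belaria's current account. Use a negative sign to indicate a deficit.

Goods: -392.0 - 1455.1 + 997.9 = -849.2
Services: 341.2 + 108.7 - 220.6 - 266.1 + 572.8 = 536.0
Primary income: -307.7 + 150.5 = -157.2
Secondary income: -40.0
Current account = (-849.2) + 536.0 + (-157.2) + (-40.0) = -510.4
(Excluded from the current account — financial account: increase in resident deposits held at foreign banks 304.7, new loans extended by domestic banks to foreign borrowers 269.8; capital account: acquisition of foreign patents and trademarks (non-produced assets) 63.6.)

-510.4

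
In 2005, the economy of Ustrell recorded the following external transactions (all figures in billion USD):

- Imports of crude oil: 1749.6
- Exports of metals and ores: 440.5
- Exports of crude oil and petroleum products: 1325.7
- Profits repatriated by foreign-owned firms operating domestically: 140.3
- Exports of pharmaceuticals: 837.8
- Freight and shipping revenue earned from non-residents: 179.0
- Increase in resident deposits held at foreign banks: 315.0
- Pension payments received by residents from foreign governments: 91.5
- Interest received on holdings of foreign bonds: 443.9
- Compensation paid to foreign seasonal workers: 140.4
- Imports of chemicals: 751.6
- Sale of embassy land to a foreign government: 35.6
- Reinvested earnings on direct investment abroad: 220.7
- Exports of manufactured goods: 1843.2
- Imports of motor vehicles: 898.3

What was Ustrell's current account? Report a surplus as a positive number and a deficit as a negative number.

Goods: 1325.7 - 898.3 + 1843.2 - 751.6 - 1749.6 + 440.5 + 837.8 = 1047.7
Services: 179.0
Primary income: -140.4 + 220.7 - 140.3 + 443.9 = 383.9
Secondary income: 91.5
Current account = 1047.7 + 179.0 + 383.9 + 91.5 = 1702.1
(Excluded from the current account — financial account: increase in resident deposits held at foreign banks 315.0; capital account: sale of embassy land to a foreign government 35.6.)

1702.1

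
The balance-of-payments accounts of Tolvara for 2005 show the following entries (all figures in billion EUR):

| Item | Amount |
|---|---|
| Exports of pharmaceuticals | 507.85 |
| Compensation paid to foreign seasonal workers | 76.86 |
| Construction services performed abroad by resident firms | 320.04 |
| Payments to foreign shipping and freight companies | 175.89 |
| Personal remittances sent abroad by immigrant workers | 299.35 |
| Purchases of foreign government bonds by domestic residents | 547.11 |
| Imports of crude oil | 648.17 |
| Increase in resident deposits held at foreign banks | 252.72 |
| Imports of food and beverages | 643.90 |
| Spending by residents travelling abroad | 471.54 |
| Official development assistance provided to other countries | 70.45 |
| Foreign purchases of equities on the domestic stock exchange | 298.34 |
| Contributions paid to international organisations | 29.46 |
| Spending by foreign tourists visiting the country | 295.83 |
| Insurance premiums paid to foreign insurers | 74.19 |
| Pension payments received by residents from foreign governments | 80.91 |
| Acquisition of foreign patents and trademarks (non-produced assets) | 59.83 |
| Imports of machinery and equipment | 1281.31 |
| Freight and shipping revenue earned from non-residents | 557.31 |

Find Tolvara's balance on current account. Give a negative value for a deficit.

Goods: 507.85 - 648.17 - 1281.31 - 643.90 = -2065.53
Services: 295.83 + 557.31 - 74.19 - 175.89 - 471.54 + 320.04 = 451.56
Primary income: -76.86
Secondary income: -299.35 - 29.46 + 80.91 - 70.45 = -318.35
Current account = (-2065.53) + 451.56 + (-76.86) + (-318.35) = -2009.18
(Excluded from the current account — financial account: purchases of foreign government bonds by domestic residents 547.11, increase in resident deposits held at foreign banks 252.72, foreign purchases of equities on the domestic stock exchange 298.34; capital account: acquisition of foreign patents and trademarks (non-produced assets) 59.83.)

-2009.18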